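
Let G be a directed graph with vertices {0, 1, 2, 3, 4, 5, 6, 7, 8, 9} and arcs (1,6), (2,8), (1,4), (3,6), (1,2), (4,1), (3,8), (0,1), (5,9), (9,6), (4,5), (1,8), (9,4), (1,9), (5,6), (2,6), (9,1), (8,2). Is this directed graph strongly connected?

No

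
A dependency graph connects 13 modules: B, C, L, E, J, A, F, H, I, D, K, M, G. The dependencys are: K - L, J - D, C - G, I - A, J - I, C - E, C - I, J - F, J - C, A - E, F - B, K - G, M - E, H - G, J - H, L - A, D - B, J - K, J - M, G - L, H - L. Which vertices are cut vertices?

J

Removing J increases the component count from 1 to 2, so J is a cut vertex.
By contrast removing C leaves 1 component; it is not a cut vertex. No other vertex is a cut vertex either.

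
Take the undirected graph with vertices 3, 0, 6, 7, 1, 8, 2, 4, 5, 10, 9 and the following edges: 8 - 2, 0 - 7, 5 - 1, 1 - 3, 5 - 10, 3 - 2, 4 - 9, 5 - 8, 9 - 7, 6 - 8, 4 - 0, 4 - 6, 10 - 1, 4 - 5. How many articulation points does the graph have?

Removing 4 increases the component count from 1 to 2, so 4 is a cut vertex.
By contrast removing 5 leaves 1 component; it is not a cut vertex. No other vertex is a cut vertex either.

1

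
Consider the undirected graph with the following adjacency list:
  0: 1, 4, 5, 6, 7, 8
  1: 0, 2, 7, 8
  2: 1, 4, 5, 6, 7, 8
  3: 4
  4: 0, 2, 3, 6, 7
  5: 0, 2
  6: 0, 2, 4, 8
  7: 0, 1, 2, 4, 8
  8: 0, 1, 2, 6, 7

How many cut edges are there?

1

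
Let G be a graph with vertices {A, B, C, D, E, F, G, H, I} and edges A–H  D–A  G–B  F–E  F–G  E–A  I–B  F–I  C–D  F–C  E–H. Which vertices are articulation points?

F

Removing F increases the component count from 1 to 2, so F is a cut vertex.
By contrast removing B leaves 1 component; it is not a cut vertex. No other vertex is a cut vertex either.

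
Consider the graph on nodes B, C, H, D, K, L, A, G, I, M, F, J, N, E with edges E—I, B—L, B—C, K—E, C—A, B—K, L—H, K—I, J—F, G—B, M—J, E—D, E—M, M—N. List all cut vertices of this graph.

Removing B increases the component count from 1 to 4, so B is a cut vertex.
Removing C increases the component count from 1 to 2, so C is a cut vertex.
Removing E increases the component count from 1 to 3, so E is a cut vertex.
Likewise J, K, L, M are cut vertices.
By contrast removing N leaves 1 component; it is not a cut vertex. No other vertex is a cut vertex either.

B, C, E, J, K, L, M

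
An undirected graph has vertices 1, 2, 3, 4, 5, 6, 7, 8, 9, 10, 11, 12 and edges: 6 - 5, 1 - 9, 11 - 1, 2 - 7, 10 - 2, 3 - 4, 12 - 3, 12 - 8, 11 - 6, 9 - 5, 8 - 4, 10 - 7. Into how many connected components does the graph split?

3

Starting from 2 we can reach 2, 7, 10. That is one component of size 3.
Starting from 3 we can reach 3, 4, 8, 12. That is one component of size 4.
Starting from 1 we can reach 1, 5, 6, 9, 11. That is one component of size 5.
Total: 3 components.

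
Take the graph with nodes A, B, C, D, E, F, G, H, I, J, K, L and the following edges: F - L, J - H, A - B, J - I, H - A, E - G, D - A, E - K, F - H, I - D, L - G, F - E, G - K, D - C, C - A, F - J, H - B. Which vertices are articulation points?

Removing F increases the component count from 1 to 2, so F is a cut vertex.
By contrast removing H leaves 1 component; it is not a cut vertex. No other vertex is a cut vertex either.

F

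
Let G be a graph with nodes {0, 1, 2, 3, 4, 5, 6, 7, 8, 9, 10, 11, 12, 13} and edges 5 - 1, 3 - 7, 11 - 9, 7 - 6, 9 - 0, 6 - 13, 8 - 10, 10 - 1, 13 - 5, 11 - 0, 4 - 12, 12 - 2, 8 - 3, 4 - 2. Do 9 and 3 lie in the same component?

No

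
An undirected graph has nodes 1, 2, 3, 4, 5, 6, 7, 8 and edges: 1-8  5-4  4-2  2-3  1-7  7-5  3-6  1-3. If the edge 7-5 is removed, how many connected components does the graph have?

7 and 5 are still connected via 7-1-3-2-4-5, so the component count stays at 1.

1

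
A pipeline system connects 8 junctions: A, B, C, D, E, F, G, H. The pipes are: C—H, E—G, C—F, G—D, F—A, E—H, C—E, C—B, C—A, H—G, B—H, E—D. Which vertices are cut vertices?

C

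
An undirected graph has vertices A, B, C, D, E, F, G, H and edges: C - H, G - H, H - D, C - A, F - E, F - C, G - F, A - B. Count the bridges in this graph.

The edges on the cycle G-F-C-H-G are not bridges since each lies on that cycle.
But removing A - B disconnects A from B; removing F - E disconnects F from E; removing H - D disconnects H from D; removing C - A disconnects C from A — these are bridges.
That makes 4 bridges.

4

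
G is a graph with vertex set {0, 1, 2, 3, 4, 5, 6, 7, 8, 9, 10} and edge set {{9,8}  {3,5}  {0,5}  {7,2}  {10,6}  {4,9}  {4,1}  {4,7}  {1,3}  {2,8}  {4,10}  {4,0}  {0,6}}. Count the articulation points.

Removing 4 increases the component count from 1 to 2, so 4 is a cut vertex.
By contrast removing 10 leaves 1 component; it is not a cut vertex. No other vertex is a cut vertex either.

1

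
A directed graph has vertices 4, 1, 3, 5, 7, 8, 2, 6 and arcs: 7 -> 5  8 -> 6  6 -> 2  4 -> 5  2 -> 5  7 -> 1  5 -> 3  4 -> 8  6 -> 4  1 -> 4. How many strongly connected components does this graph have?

{4, 6, 8} are all mutually reachable — one SCC of size 3.
{5} is an SCC by itself.
{3} is an SCC by itself.
{7} is an SCC by itself.
{1} is an SCC by itself.
(and 1 more singleton SCC)
That gives 6 strongly connected components.

6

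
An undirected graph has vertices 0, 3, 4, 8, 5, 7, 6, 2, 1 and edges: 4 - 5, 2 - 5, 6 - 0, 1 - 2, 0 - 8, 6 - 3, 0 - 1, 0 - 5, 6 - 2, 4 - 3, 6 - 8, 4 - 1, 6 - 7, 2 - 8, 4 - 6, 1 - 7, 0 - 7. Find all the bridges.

The edges on the cycle 4-6-0-1-2-5-4 are not bridges since each lies on that cycle.
Every edge lies on some cycle, so there are no bridges.

none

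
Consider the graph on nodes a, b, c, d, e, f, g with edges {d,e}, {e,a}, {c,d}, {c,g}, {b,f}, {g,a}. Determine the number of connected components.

2

Starting from b we can reach b, f. That is one component of size 2.
Starting from a we can reach a, c, d, e, g. That is one component of size 5.
Total: 2 components.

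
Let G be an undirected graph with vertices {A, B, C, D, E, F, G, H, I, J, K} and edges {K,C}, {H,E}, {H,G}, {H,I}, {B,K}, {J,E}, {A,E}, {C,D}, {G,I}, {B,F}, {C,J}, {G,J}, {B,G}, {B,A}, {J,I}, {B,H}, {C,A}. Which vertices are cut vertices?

Removing B increases the component count from 1 to 2, so B is a cut vertex.
Removing C increases the component count from 1 to 2, so C is a cut vertex.
By contrast removing G leaves 1 component; it is not a cut vertex. No other vertex is a cut vertex either.

B, C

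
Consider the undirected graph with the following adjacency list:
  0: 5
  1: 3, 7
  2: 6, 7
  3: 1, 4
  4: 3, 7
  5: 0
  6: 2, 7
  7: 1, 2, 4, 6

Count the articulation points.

1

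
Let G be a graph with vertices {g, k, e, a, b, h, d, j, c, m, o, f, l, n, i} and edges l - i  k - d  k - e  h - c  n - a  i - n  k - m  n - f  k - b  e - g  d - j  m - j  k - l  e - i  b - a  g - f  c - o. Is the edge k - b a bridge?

No

After removing k - b, the path k-l-i-n-a-b still connects them, so the edge is not a bridge.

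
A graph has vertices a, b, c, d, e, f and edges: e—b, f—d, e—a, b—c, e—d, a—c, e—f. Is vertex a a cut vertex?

Deleting a leaves 1 component (was 1) (its neighbors c, e remain connected to each other), so a is not a cut vertex.

No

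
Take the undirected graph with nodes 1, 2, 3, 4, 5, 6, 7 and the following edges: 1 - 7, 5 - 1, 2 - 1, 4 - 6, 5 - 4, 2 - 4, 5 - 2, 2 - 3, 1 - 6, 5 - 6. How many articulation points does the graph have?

2

Removing 1 increases the component count from 1 to 2, so 1 is a cut vertex.
Removing 2 increases the component count from 1 to 2, so 2 is a cut vertex.
By contrast removing 3 leaves 1 component; it is not a cut vertex. No other vertex is a cut vertex either.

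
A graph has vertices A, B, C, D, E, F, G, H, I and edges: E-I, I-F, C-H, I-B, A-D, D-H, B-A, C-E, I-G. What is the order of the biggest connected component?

Starting from A we can reach A, B, C, D, E, F, G, H, I. That is one component of size 9.
The largest has 9 vertices.

9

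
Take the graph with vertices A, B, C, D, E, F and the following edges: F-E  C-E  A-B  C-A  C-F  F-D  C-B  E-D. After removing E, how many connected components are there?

1

With E gone, the remaining components are: {A, B, C, D, F}.
That is 1 component.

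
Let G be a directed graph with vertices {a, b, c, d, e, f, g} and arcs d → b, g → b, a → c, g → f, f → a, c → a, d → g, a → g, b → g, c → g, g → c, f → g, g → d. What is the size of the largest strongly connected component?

6

{a, b, c, d, f, g} are all mutually reachable — one SCC of size 6.
{e} is an SCC by itself.
The largest has 6 vertices.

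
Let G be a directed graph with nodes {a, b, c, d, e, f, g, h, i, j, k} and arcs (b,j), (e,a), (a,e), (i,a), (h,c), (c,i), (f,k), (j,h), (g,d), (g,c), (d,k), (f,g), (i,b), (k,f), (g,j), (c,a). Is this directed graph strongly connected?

No

There is no directed path from a to b, so the graph is not strongly connected.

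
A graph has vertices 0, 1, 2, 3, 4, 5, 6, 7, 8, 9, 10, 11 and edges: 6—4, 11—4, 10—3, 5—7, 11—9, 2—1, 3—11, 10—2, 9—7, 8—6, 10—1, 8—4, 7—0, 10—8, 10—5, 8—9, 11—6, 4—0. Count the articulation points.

1

Removing 10 increases the component count from 1 to 2, so 10 is a cut vertex.
By contrast removing 4 leaves 1 component; it is not a cut vertex. No other vertex is a cut vertex either.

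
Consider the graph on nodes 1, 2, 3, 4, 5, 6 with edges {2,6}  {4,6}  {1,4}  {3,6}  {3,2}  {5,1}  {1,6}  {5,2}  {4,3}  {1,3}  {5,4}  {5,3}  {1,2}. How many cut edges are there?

The edges on the cycle 5-1-4-3-6-2-5 are not bridges since each lies on that cycle.
Every edge lies on some cycle, so there are no bridges.

0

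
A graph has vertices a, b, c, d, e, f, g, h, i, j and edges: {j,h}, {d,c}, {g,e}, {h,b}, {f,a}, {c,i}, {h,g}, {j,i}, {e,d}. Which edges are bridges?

The edges on the cycle j-h-g-e-d-c-i-j are not bridges since each lies on that cycle.
But removing f–a disconnects f from a; removing h–b disconnects h from b — these are bridges.

a-f, b-h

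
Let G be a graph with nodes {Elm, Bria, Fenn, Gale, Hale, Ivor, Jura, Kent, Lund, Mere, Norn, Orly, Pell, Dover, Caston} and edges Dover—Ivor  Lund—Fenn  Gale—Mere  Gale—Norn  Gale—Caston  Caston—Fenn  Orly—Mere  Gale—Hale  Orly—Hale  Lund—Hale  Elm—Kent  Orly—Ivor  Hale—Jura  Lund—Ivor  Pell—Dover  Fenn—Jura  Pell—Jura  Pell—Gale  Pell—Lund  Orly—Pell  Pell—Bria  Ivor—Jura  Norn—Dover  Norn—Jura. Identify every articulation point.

Pell

Removing Pell increases the component count from 2 to 3, so Pell is a cut vertex.
By contrast removing Bria leaves 2 components; it is not a cut vertex. No other vertex is a cut vertex either.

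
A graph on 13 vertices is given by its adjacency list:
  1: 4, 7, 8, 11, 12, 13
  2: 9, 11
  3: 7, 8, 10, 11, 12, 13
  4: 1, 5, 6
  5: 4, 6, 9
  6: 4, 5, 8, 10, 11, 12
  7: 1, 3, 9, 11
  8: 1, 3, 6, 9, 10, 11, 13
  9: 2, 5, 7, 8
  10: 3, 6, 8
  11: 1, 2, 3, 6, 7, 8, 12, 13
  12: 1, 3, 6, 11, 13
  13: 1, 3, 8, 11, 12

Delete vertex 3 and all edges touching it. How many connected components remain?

With 3 gone, the remaining components are: {1, 2, 4, 5, 6, 7, 8, 9, 10, 11, 12, 13}.
That is 1 component.

1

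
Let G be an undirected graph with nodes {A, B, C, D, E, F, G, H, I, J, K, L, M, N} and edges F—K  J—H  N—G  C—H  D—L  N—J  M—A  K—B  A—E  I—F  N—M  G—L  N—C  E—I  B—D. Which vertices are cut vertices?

N

Removing N increases the component count from 1 to 2, so N is a cut vertex.
By contrast removing I leaves 1 component; it is not a cut vertex. No other vertex is a cut vertex either.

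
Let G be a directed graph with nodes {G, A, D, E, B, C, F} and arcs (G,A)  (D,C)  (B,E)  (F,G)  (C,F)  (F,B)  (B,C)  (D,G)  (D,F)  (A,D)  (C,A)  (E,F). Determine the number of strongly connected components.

1

{A, B, C, D, E, F, G} are all mutually reachable — one SCC of size 7.
That gives 1 strongly connected component.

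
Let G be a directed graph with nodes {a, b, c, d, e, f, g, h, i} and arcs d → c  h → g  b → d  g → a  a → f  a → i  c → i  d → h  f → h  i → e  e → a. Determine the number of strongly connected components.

{a, e, f, g, h, i} are all mutually reachable — one SCC of size 6.
{b} is an SCC by itself.
{d} is an SCC by itself.
{c} is an SCC by itself.
That gives 4 strongly connected components.

4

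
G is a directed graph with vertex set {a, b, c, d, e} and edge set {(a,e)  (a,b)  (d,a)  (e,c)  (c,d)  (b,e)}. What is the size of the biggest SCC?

{a, b, c, d, e} are all mutually reachable — one SCC of size 5.
The largest has 5 vertices.

5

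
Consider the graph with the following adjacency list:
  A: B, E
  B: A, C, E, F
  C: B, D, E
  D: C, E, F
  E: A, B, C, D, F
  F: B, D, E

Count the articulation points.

Removing A, for instance, still leaves 1 component. No single vertex removal increases the component count — the graph has no articulation points.

0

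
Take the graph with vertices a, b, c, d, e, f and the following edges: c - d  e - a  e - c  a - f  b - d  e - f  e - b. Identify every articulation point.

Removing e increases the component count from 1 to 2, so e is a cut vertex.
By contrast removing a leaves 1 component; it is not a cut vertex. No other vertex is a cut vertex either.

e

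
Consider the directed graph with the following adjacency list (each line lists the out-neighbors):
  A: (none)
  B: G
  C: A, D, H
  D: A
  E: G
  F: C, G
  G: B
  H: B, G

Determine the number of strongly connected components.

{B, G} are all mutually reachable — one SCC of size 2.
{C} is an SCC by itself.
{A} is an SCC by itself.
{E} is an SCC by itself.
{H} is an SCC by itself.
(and 2 more singleton SCCs)
That gives 7 strongly connected components.

7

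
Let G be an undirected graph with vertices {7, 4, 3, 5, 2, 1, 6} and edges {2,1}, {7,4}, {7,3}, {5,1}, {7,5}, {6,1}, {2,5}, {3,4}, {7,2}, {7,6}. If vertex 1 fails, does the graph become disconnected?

No

Deleting 1 leaves 1 component (was 1) (its neighbors 2, 5, 6 remain connected to each other), so 1 is not a cut vertex.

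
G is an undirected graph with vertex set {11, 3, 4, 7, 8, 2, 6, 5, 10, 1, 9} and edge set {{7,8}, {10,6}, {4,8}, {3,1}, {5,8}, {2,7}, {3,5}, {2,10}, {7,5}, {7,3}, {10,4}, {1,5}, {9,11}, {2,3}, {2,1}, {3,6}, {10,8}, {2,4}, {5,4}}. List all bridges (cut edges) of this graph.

The edges on the cycle 2-7-5-3-2 are not bridges since each lies on that cycle.
But removing 9–11 disconnects 9 from 11 — this is a bridge.

11-9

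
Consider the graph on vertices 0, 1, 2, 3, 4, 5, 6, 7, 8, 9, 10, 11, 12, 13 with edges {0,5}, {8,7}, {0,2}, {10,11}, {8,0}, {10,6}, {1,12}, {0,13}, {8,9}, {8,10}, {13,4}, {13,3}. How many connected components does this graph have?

Starting from 1 we can reach 1, 12. That is one component of size 2.
Starting from 0 we can reach 0, 2, 3, 4, 5, 6, 7, 8, 9, 10, 11, 13. That is one component of size 12.
Total: 2 components.

2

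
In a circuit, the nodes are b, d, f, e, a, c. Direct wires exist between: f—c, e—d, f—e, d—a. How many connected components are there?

b is isolated — a component by itself.
Starting from a we can reach a, c, d, e, f. That is one component of size 5.
Total: 2 components.

2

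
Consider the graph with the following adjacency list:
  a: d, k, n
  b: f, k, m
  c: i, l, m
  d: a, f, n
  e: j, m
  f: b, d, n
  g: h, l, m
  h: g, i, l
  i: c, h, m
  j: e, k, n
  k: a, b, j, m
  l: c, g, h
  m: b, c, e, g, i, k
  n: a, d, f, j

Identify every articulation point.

Removing m increases the component count from 1 to 2, so m is a cut vertex.
By contrast removing k leaves 1 component; it is not a cut vertex. No other vertex is a cut vertex either.

m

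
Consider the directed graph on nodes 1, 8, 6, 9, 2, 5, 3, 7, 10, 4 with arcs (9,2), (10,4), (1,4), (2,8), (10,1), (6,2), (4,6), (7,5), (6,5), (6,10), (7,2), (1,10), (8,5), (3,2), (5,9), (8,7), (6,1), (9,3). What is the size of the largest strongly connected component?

{2, 3, 5, 7, 8, 9} are all mutually reachable — one SCC of size 6.
{1, 4, 6, 10} are all mutually reachable — one SCC of size 4.
The largest has 6 vertices.

6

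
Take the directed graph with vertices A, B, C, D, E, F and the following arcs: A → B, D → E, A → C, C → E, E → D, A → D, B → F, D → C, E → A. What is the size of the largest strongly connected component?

{A, C, D, E} are all mutually reachable — one SCC of size 4.
{F} is an SCC by itself.
{B} is an SCC by itself.
The largest has 4 vertices.

4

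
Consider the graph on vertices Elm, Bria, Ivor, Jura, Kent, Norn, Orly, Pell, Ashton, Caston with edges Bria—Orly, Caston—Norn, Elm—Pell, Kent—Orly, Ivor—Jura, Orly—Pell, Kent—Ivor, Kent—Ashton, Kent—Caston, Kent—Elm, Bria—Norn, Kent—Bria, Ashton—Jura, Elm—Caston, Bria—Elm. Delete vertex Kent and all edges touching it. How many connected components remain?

2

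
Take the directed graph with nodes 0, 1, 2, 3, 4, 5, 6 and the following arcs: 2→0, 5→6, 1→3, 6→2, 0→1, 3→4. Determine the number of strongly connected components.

{6} is an SCC by itself.
{3} is an SCC by itself.
{0} is an SCC by itself.
{2} is an SCC by itself.
{5} is an SCC by itself.
(and 2 more singleton SCCs)
That gives 7 strongly connected components.

7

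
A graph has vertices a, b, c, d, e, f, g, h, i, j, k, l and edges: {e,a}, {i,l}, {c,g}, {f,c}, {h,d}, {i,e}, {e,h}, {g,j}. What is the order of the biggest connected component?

6

b is isolated — a component by itself.
k is isolated — a component by itself.
Starting from c we can reach c, f, g, j. That is one component of size 4.
Starting from a we can reach a, d, e, h, i, l. That is one component of size 6.
The largest has 6 vertices.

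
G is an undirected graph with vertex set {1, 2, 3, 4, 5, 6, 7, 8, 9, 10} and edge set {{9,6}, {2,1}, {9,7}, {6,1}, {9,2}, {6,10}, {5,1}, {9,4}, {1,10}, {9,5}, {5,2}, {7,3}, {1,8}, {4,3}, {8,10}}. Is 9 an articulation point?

Yes

Deleting 9 raises the number of components from 1 to 2, so 9 is a cut vertex.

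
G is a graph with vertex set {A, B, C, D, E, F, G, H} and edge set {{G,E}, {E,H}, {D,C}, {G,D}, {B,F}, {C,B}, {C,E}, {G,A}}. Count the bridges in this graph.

4

The edges on the cycle G-D-C-E-G are not bridges since each lies on that cycle.
But removing C - B disconnects C from B; removing G - A disconnects G from A; removing E - H disconnects E from H; removing B - F disconnects B from F — these are bridges.
That makes 4 bridges.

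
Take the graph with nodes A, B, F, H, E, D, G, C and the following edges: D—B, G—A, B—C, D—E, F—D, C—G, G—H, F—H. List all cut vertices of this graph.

D, G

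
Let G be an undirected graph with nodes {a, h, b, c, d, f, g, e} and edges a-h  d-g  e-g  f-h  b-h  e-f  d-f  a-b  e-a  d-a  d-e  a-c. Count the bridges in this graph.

The edges on the cycle d-e-f-d are not bridges since each lies on that cycle.
But removing a-c disconnects a from c — this is a bridge.

1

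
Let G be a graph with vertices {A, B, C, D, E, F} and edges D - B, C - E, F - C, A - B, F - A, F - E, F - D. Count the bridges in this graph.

0

The edges on the cycle F-C-E-F are not bridges since each lies on that cycle.
Every edge lies on some cycle, so there are no bridges.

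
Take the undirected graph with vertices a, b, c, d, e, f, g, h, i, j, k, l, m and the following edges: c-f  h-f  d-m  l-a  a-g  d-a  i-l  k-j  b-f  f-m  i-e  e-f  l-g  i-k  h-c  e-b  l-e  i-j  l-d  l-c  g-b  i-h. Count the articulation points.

Removing i increases the component count from 1 to 2, so i is a cut vertex.
By contrast removing b leaves 1 component; it is not a cut vertex. No other vertex is a cut vertex either.

1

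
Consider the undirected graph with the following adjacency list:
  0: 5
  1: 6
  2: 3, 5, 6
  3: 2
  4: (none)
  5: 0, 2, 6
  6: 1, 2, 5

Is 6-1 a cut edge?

Yes

Removing 6-1 leaves no path between 6 and 1: the component count goes from 2 to 3. So it is a bridge.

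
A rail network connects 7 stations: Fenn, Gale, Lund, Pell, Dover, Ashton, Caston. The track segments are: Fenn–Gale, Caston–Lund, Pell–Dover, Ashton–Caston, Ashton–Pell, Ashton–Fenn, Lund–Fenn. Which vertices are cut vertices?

Fenn, Pell, Ashton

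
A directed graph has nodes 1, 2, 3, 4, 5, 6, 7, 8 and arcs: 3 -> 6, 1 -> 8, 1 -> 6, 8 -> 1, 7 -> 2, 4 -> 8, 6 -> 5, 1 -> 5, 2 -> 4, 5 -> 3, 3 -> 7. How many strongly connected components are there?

{1, 2, 3, 4, 5, 6, 7, 8} are all mutually reachable — one SCC of size 8.
That gives 1 strongly connected component.

1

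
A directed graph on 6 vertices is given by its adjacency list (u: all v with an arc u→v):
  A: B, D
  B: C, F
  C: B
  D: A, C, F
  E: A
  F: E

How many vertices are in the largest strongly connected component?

6

{A, B, C, D, E, F} are all mutually reachable — one SCC of size 6.
The largest has 6 vertices.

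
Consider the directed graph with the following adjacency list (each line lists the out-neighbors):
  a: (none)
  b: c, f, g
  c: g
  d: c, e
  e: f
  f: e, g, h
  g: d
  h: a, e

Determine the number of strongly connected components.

3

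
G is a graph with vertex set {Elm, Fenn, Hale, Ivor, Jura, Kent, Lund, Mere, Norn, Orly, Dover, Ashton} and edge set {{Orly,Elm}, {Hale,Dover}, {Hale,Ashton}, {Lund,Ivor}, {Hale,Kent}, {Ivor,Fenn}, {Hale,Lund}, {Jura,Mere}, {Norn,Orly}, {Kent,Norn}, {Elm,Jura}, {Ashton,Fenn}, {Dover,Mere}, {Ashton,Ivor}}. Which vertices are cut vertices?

Hale

Removing Hale increases the component count from 1 to 2, so Hale is a cut vertex.
By contrast removing Ivor leaves 1 component; it is not a cut vertex. No other vertex is a cut vertex either.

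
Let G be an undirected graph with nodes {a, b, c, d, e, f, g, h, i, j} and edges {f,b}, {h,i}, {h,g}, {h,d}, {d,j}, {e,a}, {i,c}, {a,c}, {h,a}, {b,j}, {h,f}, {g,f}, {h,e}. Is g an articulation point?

Deleting g leaves 1 component (was 1) (its neighbors f, h remain connected to each other), so g is not a cut vertex.

No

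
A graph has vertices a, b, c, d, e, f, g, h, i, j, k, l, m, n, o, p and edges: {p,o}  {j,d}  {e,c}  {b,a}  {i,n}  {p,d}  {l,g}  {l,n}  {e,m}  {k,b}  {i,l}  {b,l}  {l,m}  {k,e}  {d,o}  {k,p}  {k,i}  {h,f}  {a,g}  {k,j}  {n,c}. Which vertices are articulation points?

k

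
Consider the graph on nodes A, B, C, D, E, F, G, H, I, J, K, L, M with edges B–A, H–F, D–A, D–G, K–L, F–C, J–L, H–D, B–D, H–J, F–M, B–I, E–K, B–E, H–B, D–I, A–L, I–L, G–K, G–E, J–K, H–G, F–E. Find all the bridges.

The edges on the cycle B-D-A-B are not bridges since each lies on that cycle.
But removing M–F disconnects M from F; removing F–C disconnects F from C — these are bridges.

C-F, F-M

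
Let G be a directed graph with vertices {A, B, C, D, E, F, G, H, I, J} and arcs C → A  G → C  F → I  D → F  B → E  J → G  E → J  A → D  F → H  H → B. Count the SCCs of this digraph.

{A, B, C, D, E, F, G, H, J} are all mutually reachable — one SCC of size 9.
{I} is an SCC by itself.
That gives 2 strongly connected components.

2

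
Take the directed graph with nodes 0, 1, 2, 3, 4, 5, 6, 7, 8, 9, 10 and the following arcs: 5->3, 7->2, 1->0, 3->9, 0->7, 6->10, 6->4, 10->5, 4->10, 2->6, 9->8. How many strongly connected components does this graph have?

{5} is an SCC by itself.
{2} is an SCC by itself.
{1} is an SCC by itself.
{0} is an SCC by itself.
{7} is an SCC by itself.
(and 6 more singleton SCCs)
That gives 11 strongly connected components.

11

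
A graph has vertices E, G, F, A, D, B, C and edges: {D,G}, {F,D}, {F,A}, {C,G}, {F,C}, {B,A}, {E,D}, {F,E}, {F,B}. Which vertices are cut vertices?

F

Removing F increases the component count from 1 to 2, so F is a cut vertex.
By contrast removing D leaves 1 component; it is not a cut vertex. No other vertex is a cut vertex either.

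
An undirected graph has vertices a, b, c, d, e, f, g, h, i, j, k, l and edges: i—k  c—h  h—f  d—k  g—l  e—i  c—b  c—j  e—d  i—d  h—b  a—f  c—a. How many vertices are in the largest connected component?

Starting from g we can reach g, l. That is one component of size 2.
Starting from d we can reach d, e, i, k. That is one component of size 4.
Starting from a we can reach a, b, c, f, h, j. That is one component of size 6.
The largest has 6 vertices.

6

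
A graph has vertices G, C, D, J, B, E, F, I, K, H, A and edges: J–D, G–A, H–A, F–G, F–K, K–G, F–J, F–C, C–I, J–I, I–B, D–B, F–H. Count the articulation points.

Removing F increases the component count from 2 to 3, so F is a cut vertex.
By contrast removing I leaves 2 components; it is not a cut vertex. No other vertex is a cut vertex either.

1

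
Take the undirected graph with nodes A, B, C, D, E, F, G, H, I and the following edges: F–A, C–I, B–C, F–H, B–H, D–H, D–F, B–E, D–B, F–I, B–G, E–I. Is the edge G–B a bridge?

Yes

Removing G–B leaves no path between G and B: the component count goes from 1 to 2. So it is a bridge.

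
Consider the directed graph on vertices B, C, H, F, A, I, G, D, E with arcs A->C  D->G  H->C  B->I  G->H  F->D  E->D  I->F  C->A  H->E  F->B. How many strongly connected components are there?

3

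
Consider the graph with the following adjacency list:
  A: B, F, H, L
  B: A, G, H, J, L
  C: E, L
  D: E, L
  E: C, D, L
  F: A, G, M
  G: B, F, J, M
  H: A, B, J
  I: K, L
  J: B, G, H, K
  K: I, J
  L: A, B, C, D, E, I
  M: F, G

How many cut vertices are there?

1

Removing L increases the component count from 1 to 2, so L is a cut vertex.
By contrast removing D leaves 1 component; it is not a cut vertex. No other vertex is a cut vertex either.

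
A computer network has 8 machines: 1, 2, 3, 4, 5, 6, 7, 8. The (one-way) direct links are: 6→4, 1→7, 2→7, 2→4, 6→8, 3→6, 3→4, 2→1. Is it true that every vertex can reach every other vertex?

There is no directed path from 3 to 5, so the graph is not strongly connected.

No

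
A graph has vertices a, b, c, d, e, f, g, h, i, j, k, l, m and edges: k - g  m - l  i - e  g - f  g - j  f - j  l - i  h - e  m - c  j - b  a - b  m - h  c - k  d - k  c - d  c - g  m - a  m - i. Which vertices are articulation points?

Removing m increases the component count from 1 to 2, so m is a cut vertex.
By contrast removing g leaves 1 component; it is not a cut vertex. No other vertex is a cut vertex either.

m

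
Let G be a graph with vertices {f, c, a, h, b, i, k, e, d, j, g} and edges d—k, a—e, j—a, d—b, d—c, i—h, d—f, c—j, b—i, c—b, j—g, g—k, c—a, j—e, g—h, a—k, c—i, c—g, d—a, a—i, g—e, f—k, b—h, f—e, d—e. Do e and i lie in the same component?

Yes

From e we can reach a, b, c, d, e, f, g, h, i, j, k, which includes i.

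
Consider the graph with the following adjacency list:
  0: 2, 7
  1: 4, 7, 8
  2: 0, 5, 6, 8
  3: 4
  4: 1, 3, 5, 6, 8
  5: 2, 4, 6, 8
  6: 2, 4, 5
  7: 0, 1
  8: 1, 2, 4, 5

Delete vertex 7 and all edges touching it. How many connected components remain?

With 7 gone, the remaining components are: {0, 1, 2, 3, 4, 5, 6, 8}.
That is 1 component.

1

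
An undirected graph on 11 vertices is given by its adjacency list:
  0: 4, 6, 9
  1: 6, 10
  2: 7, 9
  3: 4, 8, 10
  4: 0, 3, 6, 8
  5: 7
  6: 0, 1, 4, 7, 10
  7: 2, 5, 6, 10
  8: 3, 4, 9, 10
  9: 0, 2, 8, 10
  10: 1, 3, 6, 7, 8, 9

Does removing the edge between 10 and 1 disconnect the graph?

No

After removing 10-1, the path 10-6-1 still connects them, so the edge is not a bridge.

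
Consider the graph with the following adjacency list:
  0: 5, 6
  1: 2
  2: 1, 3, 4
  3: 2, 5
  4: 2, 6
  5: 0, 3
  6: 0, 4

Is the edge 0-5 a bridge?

After removing 0-5, the path 0-6-4-2-3-5 still connects them, so the edge is not a bridge.

No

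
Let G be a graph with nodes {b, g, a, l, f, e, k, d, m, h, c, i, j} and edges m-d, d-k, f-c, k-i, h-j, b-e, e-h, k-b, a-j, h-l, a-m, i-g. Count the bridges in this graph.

4

The edges on the cycle a-m-d-k-b-e-h-j-a are not bridges since each lies on that cycle.
But removing i-k disconnects i from k; removing l-h disconnects l from h; removing f-c disconnects f from c; removing i-g disconnects i from g — these are bridges.
That makes 4 bridges.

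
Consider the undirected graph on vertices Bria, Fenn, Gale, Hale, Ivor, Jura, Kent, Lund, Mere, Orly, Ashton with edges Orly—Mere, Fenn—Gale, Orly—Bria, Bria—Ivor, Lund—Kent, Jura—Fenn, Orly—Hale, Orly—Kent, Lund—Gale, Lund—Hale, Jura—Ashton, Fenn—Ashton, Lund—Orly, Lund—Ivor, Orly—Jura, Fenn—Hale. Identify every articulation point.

Removing Orly increases the component count from 1 to 2, so Orly is a cut vertex.
By contrast removing Mere leaves 1 component; it is not a cut vertex. No other vertex is a cut vertex either.

Orly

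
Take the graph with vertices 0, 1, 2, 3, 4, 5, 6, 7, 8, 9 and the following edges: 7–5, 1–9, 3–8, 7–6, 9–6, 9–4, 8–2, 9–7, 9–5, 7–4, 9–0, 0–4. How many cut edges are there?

3

The edges on the cycle 9-7-4-0-9 are not bridges since each lies on that cycle.
But removing 9–1 disconnects 9 from 1; removing 8–2 disconnects 8 from 2; removing 8–3 disconnects 8 from 3 — these are bridges.
That makes 3 bridges.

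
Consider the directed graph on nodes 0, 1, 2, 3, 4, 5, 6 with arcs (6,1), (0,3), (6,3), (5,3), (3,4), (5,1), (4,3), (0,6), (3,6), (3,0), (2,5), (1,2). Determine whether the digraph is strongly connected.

Yes

From 2 we can reach every vertex (0, 1, 2, 3, 4, 5, 6), and every vertex can reach 2 (0, 1, 2, 3, 4, 5, 6). So the whole graph is one strongly connected component.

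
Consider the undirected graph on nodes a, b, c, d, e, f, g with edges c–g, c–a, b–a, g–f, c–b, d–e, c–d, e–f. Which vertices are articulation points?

c

Removing c increases the component count from 1 to 2, so c is a cut vertex.
By contrast removing d leaves 1 component; it is not a cut vertex. No other vertex is a cut vertex either.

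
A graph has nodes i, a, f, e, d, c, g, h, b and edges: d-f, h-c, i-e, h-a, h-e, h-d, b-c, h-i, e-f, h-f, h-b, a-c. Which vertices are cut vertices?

h

Removing h increases the component count from 2 to 3, so h is a cut vertex.
By contrast removing b leaves 2 components; it is not a cut vertex. No other vertex is a cut vertex either.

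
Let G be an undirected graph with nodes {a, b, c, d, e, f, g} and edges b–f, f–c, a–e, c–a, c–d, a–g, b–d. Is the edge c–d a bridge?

No

After removing c–d, the path c-f-b-d still connects them, so the edge is not a bridge.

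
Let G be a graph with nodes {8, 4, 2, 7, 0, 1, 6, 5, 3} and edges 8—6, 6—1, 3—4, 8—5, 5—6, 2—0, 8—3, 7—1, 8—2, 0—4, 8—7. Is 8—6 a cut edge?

After removing 8—6, the path 8-5-6 still connects them, so the edge is not a bridge.

No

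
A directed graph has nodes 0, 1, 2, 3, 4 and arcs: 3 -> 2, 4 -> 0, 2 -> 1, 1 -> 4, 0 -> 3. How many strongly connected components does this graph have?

1

{0, 1, 2, 3, 4} are all mutually reachable — one SCC of size 5.
That gives 1 strongly connected component.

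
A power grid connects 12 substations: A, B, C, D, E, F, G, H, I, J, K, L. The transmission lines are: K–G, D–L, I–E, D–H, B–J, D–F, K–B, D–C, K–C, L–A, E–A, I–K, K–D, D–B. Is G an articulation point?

Deleting G leaves 1 component (was 1), so G is not a cut vertex.

No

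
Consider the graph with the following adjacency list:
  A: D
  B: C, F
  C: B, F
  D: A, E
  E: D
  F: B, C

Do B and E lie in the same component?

No

The component containing B is {B, C, F}, and E is not in it.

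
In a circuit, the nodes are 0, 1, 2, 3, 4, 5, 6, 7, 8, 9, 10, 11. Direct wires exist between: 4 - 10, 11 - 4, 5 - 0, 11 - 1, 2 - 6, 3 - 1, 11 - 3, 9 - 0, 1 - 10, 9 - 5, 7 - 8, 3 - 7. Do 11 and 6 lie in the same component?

No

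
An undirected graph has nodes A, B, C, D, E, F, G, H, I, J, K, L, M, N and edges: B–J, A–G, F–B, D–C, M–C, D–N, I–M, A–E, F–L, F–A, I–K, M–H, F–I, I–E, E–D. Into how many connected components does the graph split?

1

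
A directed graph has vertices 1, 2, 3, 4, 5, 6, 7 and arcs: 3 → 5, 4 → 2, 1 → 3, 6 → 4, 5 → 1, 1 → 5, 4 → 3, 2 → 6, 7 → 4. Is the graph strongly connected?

No

There is no directed path from 5 to 2, so the graph is not strongly connected.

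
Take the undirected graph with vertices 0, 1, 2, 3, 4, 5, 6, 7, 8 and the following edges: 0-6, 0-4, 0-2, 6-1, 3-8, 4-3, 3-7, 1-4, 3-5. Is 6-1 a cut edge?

No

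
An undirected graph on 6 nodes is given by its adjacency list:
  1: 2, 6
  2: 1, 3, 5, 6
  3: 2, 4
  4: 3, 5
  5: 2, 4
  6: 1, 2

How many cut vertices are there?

Removing 2 increases the component count from 1 to 2, so 2 is a cut vertex.
By contrast removing 6 leaves 1 component; it is not a cut vertex. No other vertex is a cut vertex either.

1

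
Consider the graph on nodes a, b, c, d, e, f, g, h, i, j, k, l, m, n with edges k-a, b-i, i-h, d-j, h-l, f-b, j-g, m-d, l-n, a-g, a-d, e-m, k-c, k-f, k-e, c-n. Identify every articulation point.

Removing k increases the component count from 1 to 2, so k is a cut vertex.
By contrast removing m leaves 1 component; it is not a cut vertex. No other vertex is a cut vertex either.

k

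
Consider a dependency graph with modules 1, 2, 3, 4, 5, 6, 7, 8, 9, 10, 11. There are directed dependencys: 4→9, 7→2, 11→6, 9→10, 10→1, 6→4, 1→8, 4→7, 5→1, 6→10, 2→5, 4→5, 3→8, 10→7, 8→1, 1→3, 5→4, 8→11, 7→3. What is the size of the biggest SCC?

{1, 2, 3, 4, 5, 6, 7, 8, 9, 10, 11} are all mutually reachable — one SCC of size 11.
The largest has 11 vertices.

11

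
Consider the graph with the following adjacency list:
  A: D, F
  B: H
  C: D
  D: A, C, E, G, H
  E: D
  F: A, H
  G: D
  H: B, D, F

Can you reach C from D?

Yes

From D we can reach A, B, C, D, E, F, G, H, which includes C.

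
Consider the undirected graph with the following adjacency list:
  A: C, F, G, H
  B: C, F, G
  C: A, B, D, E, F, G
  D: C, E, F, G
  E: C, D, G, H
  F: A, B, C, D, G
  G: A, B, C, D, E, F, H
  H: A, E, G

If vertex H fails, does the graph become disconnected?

No

Deleting H leaves 1 component (was 1) (its neighbors A, E, G remain connected to each other), so H is not a cut vertex.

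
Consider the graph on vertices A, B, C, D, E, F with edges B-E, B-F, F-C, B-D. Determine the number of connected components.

2

A is isolated — a component by itself.
Starting from B we can reach B, C, D, E, F. That is one component of size 5.
Total: 2 components.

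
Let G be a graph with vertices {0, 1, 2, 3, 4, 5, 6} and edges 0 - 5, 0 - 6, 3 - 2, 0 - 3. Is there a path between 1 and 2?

The component containing 1 is {1}, and 2 is not in it.

No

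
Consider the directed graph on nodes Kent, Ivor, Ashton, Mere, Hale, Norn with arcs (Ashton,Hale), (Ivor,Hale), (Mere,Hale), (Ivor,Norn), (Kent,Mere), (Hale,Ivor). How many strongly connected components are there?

{Hale, Ivor} are all mutually reachable — one SCC of size 2.
{Mere} is an SCC by itself.
{Ashton} is an SCC by itself.
{Kent} is an SCC by itself.
{Norn} is an SCC by itself.
That gives 5 strongly connected components.

5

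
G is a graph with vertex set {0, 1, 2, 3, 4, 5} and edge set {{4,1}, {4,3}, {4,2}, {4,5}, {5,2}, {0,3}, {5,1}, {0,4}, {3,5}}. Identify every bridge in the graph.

none

The edges on the cycle 4-3-5-1-4 are not bridges since each lies on that cycle.
Every edge lies on some cycle, so there are no bridges.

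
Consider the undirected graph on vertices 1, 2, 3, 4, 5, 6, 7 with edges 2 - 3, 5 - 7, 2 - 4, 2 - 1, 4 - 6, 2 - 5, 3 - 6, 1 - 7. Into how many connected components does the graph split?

Starting from 1 we can reach 1, 2, 3, 4, 5, 6, 7. That is one component of size 7.
Total: 1 component.

1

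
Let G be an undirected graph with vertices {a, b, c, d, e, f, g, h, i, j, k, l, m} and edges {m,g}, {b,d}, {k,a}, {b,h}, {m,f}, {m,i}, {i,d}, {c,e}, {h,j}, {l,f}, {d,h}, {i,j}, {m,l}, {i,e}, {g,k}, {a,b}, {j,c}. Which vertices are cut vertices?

Removing m increases the component count from 1 to 2, so m is a cut vertex.
By contrast removing d leaves 1 component; it is not a cut vertex. No other vertex is a cut vertex either.

m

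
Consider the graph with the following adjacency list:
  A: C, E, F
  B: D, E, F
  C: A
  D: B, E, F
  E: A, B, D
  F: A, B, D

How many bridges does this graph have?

1

The edges on the cycle F-B-D-F are not bridges since each lies on that cycle.
But removing C-A disconnects C from A — this is a bridge.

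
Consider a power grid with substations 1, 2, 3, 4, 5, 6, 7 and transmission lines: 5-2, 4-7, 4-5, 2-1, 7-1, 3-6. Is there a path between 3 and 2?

The component containing 3 is {3, 6}, and 2 is not in it.

No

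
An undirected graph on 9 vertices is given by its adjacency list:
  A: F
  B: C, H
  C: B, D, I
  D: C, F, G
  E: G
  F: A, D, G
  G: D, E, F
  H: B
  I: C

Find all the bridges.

A-F, B-C, B-H, C-D, C-I, E-G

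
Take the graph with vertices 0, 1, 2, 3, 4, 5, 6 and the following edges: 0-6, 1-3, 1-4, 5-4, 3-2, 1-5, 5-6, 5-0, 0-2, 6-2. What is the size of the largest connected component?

Starting from 0 we can reach 0, 1, 2, 3, 4, 5, 6. That is one component of size 7.
The largest has 7 vertices.

7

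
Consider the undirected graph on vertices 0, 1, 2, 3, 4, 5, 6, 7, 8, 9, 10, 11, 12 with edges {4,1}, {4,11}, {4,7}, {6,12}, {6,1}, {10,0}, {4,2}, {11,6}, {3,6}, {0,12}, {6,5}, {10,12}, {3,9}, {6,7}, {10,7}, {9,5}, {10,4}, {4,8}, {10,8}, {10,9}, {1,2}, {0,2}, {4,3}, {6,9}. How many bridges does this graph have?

0

The edges on the cycle 4-3-6-1-4 are not bridges since each lies on that cycle.
Every edge lies on some cycle, so there are no bridges.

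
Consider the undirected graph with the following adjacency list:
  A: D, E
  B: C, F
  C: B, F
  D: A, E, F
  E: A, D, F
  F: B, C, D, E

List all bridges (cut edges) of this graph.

none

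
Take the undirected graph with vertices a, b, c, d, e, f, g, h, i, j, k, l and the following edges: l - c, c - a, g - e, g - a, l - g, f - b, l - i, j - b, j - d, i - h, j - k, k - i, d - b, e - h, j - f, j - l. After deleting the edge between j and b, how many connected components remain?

j and b are still connected via j-f-b, so the component count stays at 1.

1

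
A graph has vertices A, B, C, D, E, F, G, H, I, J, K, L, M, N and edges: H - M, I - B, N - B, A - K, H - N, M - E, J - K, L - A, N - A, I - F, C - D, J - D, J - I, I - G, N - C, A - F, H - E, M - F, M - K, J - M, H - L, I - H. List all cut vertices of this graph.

I

Removing I increases the component count from 1 to 2, so I is a cut vertex.
By contrast removing M leaves 1 component; it is not a cut vertex. No other vertex is a cut vertex either.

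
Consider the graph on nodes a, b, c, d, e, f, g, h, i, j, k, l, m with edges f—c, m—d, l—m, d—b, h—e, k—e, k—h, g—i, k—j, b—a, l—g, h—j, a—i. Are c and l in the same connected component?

The component containing c is {c, f}, and l is not in it.

No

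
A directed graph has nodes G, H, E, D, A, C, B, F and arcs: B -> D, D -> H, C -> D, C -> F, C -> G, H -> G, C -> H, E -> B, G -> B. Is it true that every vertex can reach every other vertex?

No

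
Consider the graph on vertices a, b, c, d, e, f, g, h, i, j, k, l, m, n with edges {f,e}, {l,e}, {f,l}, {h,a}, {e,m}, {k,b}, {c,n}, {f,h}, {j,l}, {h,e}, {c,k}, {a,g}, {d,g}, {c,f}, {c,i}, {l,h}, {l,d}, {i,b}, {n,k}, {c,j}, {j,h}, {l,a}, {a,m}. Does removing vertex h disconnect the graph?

No

Deleting h leaves 1 component (was 1) (its neighbors a, e, f, j, l remain connected to each other), so h is not a cut vertex.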